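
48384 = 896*54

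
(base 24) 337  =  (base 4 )130033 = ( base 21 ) 421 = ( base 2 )11100001111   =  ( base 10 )1807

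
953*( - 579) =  -551787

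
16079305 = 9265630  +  6813675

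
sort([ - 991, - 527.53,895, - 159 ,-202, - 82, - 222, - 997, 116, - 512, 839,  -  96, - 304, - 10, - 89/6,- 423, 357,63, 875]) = [ - 997 , - 991,  -  527.53, - 512, - 423, - 304,-222, - 202, - 159, - 96, - 82, - 89/6, - 10, 63, 116,357, 839, 875, 895 ] 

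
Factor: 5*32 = 2^5*5^1= 160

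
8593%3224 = 2145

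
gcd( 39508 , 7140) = 476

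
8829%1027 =613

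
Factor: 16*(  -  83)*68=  - 90304 = - 2^6*17^1*83^1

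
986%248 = 242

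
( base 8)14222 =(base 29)7DQ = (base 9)8558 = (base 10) 6290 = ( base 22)clk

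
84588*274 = 23177112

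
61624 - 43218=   18406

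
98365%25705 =21250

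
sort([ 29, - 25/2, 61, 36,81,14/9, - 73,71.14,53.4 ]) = [  -  73 , - 25/2,14/9,  29,36,53.4,61,  71.14 , 81 ]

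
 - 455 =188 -643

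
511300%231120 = 49060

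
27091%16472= 10619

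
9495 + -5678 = 3817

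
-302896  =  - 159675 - 143221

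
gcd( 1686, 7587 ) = 843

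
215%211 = 4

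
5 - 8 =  - 3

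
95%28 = 11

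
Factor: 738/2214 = 1/3 =3^( - 1) 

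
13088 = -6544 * ( - 2)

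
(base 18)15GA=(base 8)17106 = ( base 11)5906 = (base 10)7750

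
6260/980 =6 + 19/49 = 6.39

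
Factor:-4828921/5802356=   -  2^( - 2)*7^( - 1) *47^1 * 127^1 * 809^1 * 207227^(-1) 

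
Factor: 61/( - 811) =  - 61^1 * 811^( - 1)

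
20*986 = 19720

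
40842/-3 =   -  13614/1 = -13614.00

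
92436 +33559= 125995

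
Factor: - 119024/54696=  - 2^1 *3^( - 1 ) * 53^( - 1)* 173^1= - 346/159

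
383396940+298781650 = 682178590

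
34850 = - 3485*( - 10)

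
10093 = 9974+119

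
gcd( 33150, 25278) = 6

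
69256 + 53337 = 122593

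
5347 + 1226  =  6573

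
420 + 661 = 1081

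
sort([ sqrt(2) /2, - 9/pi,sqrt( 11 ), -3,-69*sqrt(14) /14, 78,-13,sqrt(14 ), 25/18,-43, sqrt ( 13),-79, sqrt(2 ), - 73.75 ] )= [-79,  -  73.75, - 43,-69*sqrt(14 )/14, - 13, - 3, - 9/pi,sqrt( 2 )/2,25/18, sqrt( 2 ), sqrt( 11), sqrt( 13 ), sqrt( 14 )  ,  78]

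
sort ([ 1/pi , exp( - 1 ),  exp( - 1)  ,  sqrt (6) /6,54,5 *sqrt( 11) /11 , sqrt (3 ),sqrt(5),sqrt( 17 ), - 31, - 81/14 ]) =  [  -  31, - 81/14,1/pi,  exp( - 1) , exp (  -  1),sqrt(6) /6,5*sqrt( 11 ) /11, sqrt( 3 ), sqrt( 5) , sqrt (17),54]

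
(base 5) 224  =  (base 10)64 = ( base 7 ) 121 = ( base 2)1000000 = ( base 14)48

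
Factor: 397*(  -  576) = -228672 = -2^6*3^2 * 397^1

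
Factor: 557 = 557^1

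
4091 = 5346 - 1255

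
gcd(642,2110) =2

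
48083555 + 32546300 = 80629855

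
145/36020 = 29/7204 = 0.00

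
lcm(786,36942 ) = 36942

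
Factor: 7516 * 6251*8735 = 410392277260 = 2^2 * 5^1*7^1*19^1*47^1*  1747^1 * 1879^1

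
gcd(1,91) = 1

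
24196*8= 193568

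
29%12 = 5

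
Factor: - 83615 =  - 5^1*7^1*2389^1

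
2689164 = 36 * 74699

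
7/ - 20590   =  -7/20590 = - 0.00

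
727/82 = 8  +  71/82 =8.87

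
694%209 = 67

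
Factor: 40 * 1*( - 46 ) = -1840 = - 2^4*5^1 *23^1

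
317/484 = 317/484 = 0.65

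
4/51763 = 4/51763 = 0.00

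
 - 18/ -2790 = 1/155 = 0.01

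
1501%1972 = 1501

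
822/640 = 1 + 91/320 = 1.28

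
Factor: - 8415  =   -3^2*5^1*11^1*17^1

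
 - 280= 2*( - 140)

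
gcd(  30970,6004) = 38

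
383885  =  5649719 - 5265834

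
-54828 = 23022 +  - 77850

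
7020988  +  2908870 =9929858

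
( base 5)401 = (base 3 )10202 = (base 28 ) 3h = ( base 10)101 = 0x65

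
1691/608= 89/32 =2.78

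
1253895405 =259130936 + 994764469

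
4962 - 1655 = 3307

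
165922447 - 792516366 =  -626593919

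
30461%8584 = 4709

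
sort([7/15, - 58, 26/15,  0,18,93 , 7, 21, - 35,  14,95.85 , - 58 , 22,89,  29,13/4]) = [ - 58, - 58, - 35, 0,  7/15, 26/15, 13/4, 7,14,  18, 21, 22,29,89,93,95.85 ] 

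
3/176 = 3/176 = 0.02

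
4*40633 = 162532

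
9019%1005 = 979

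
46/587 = 46/587 = 0.08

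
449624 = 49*9176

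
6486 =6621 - 135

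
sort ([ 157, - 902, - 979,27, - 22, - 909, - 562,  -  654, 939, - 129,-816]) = [ - 979,  -  909, - 902, - 816, - 654, - 562, - 129, - 22, 27, 157, 939] 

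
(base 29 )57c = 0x1144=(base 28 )5HO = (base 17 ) F50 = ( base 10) 4420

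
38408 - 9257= 29151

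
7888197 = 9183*859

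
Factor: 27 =3^3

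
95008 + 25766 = 120774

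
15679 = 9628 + 6051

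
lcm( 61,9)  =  549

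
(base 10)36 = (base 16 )24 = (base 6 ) 100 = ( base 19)1H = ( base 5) 121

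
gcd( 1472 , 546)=2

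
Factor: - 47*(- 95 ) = 5^1*19^1*47^1= 4465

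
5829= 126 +5703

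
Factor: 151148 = 2^2*29^1 * 1303^1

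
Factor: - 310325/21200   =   - 2^ ( - 4)*53^( - 1) * 12413^1  =  -12413/848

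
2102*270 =567540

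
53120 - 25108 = 28012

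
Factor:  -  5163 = -3^1*1721^1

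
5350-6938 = -1588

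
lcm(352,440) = 1760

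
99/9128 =99/9128 = 0.01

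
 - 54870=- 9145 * 6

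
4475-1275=3200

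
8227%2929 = 2369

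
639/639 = 1= 1.00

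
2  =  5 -3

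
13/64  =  13/64 =0.20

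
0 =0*361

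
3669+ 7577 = 11246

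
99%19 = 4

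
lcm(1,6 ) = 6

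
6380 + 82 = 6462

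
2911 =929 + 1982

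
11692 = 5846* 2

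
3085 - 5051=-1966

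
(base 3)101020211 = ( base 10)7474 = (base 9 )11224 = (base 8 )16462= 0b1110100110010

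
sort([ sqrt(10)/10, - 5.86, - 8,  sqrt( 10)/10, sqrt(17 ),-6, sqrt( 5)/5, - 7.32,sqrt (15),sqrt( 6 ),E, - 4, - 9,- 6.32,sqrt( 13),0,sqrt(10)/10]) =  [ - 9, - 8, - 7.32 ,  -  6.32, - 6 , - 5.86, - 4,  0,  sqrt(10 )/10  ,  sqrt ( 10)/10,sqrt (10)/10 , sqrt(5 )/5, sqrt(6),  E,sqrt( 13),sqrt(15),  sqrt(17) ] 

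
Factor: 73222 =2^1*31^1*1181^1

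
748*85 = 63580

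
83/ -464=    - 83/464= -0.18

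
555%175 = 30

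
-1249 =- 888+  - 361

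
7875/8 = 984 + 3/8 = 984.38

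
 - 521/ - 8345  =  521/8345 = 0.06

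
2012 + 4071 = 6083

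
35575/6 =5929+1/6 =5929.17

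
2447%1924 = 523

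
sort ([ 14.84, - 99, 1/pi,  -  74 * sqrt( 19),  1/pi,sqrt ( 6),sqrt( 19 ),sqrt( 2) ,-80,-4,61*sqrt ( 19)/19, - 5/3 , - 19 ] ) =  [ - 74*sqrt(  19), - 99, - 80, - 19, - 4, - 5/3,1/pi, 1/pi, sqrt (2 ),sqrt( 6), sqrt(19),61 * sqrt ( 19)/19,14.84 ] 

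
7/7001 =7/7001=0.00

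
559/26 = 43/2 = 21.50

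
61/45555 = 61/45555 = 0.00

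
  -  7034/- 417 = 7034/417 = 16.87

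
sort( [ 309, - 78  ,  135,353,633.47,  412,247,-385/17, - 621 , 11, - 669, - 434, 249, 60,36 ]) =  [ - 669, -621 ,-434, - 78, - 385/17 , 11, 36,60, 135, 247, 249,309, 353,412,633.47 ] 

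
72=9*8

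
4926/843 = 1642/281 = 5.84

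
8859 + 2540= 11399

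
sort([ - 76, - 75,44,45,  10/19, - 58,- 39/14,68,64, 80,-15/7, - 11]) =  [-76,- 75, - 58, - 11, - 39/14, - 15/7,10/19,44, 45 , 64,68 , 80]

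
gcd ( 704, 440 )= 88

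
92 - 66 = 26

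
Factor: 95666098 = 2^1*11^1*4348459^1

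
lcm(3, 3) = 3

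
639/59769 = 71/6641 =0.01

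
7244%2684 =1876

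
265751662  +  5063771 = 270815433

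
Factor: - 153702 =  - 2^1*3^2*8539^1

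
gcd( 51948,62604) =1332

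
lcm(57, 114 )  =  114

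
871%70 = 31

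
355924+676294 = 1032218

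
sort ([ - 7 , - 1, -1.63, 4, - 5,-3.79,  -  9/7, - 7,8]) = [  -  7, - 7,-5, - 3.79, -1.63,-9/7, - 1,4,  8]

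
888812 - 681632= 207180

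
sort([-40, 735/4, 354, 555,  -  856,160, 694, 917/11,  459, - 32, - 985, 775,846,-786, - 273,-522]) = [ -985, - 856,- 786, - 522,  -  273, -40,  -  32, 917/11,160, 735/4, 354, 459,  555, 694, 775,  846 ] 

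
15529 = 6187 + 9342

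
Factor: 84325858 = 2^1  *347^1*121507^1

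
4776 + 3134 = 7910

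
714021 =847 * 843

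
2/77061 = 2/77061 = 0.00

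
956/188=5 + 4/47  =  5.09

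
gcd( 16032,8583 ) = 3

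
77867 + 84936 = 162803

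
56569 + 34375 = 90944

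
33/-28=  - 33/28 = - 1.18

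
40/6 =20/3 = 6.67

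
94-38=56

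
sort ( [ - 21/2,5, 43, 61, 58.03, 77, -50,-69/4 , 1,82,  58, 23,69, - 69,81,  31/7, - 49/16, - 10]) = [ - 69, - 50, - 69/4,-21/2, - 10, - 49/16,1,31/7, 5, 23,43, 58, 58.03, 61, 69,77, 81,82 ] 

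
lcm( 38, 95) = 190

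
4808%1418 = 554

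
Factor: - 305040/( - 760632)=2^1 *5^1*31^1*773^(-1) = 310/773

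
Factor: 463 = 463^1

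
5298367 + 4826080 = 10124447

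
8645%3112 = 2421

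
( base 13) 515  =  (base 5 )11423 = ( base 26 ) 175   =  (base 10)863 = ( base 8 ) 1537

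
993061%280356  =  151993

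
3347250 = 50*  66945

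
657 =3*219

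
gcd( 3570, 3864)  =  42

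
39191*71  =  2782561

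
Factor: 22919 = 13^1*41^1*43^1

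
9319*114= 1062366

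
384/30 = 12 + 4/5 = 12.80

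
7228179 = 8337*867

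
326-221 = 105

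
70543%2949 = 2716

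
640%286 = 68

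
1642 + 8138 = 9780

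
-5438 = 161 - 5599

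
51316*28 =1436848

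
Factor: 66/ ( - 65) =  - 2^1*3^1 * 5^(-1 )*11^1*13^( - 1)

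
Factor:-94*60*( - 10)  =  2^4 * 3^1*5^2*47^1 = 56400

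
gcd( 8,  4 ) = 4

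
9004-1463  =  7541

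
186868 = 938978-752110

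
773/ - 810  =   - 1  +  37/810 = -0.95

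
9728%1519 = 614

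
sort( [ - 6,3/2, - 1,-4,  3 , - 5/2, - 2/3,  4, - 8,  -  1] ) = [ - 8, - 6,-4 ,-5/2, - 1, - 1,-2/3,3/2,3,4]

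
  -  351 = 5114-5465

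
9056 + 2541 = 11597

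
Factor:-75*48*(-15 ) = 54000 = 2^4*3^3 * 5^3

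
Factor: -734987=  - 11^1 *109^1*613^1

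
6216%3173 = 3043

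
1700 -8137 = -6437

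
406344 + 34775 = 441119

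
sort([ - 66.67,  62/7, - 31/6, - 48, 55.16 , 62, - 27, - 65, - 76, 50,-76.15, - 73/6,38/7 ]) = [  -  76.15,-76, - 66.67,  -  65, - 48, - 27, - 73/6, - 31/6, 38/7, 62/7, 50, 55.16, 62]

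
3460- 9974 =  - 6514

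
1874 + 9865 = 11739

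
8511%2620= 651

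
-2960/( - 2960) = 1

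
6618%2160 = 138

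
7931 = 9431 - 1500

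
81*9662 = 782622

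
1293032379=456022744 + 837009635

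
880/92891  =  880/92891 = 0.01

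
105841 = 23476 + 82365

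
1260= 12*105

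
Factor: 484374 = 2^1 * 3^1 * 11^1 * 41^1 *179^1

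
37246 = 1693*22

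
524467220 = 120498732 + 403968488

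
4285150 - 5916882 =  - 1631732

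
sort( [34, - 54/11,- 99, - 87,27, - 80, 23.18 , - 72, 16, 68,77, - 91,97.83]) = [ - 99, - 91, - 87, - 80, - 72 , - 54/11,16,  23.18,27, 34,68 , 77,  97.83]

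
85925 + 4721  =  90646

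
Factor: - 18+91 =73^1   =  73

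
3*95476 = 286428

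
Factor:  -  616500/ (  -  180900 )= 3^( - 1) * 5^1* 67^( - 1) *137^1 = 685/201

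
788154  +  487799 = 1275953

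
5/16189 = 5/16189 = 0.00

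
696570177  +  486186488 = 1182756665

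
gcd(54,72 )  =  18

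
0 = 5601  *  0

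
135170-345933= - 210763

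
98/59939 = 98/59939 = 0.00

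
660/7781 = 660/7781=0.08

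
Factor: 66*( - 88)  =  -2^4 * 3^1 * 11^2 = -5808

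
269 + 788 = 1057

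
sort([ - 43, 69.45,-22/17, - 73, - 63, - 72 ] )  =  [ - 73,-72, - 63,-43, - 22/17, 69.45 ] 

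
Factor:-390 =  - 2^1 * 3^1*5^1*13^1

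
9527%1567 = 125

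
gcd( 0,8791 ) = 8791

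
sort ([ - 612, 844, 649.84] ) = [ - 612 , 649.84,844] 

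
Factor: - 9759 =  - 3^1*3253^1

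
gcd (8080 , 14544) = 1616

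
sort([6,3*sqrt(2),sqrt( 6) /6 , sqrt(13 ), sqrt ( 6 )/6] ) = [ sqrt ( 6)/6,sqrt(6 ) /6, sqrt(13 ),  3*sqrt(2 ), 6 ] 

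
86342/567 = 152 + 158/567= 152.28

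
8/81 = 8/81 = 0.10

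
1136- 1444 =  - 308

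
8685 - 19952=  - 11267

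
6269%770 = 109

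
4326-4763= - 437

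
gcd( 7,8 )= 1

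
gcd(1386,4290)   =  66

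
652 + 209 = 861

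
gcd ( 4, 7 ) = 1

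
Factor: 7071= 3^1 *2357^1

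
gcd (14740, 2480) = 20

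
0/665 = 0 =0.00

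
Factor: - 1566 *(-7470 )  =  2^2*3^5*5^1*29^1*83^1 = 11698020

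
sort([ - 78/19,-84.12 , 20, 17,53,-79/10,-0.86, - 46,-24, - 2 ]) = [ - 84.12 , - 46 , - 24,  -  79/10,-78/19, - 2, - 0.86,17, 20, 53]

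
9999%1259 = 1186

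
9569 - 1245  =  8324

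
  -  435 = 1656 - 2091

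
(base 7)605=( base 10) 299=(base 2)100101011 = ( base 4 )10223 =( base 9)362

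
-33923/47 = -33923/47 = -  721.77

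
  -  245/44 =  - 6+ 19/44  =  -  5.57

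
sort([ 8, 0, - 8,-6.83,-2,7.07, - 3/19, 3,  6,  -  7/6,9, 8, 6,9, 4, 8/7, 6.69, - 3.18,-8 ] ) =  [- 8, - 8, - 6.83,  -  3.18, - 2,  -  7/6,  -  3/19, 0 , 8/7, 3, 4,6, 6, 6.69, 7.07, 8,8,  9, 9 ]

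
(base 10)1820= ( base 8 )3434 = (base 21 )42e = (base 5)24240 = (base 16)71c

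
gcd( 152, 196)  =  4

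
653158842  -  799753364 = - 146594522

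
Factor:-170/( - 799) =2^1 * 5^1 *47^( - 1 ) = 10/47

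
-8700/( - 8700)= 1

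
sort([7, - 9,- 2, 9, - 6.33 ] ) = [ - 9 ,  -  6.33, - 2,7, 9]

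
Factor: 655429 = 29^1*97^1*233^1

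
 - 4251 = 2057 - 6308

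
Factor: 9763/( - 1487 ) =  - 13^1 * 751^1*1487^(-1)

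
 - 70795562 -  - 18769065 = -52026497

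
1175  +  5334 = 6509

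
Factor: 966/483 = 2^1=2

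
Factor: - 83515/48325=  - 5^( - 1 )*1933^( - 1)*16703^1 =- 16703/9665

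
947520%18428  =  7692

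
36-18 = 18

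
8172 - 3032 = 5140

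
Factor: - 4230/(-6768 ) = 2^( - 3)*5^1= 5/8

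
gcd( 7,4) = 1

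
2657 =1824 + 833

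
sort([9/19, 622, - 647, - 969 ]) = [ - 969 , - 647, 9/19,622]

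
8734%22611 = 8734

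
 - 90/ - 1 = 90/1 = 90.00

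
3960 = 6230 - 2270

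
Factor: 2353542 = 2^1*3^1* 223^1* 1759^1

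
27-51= -24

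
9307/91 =102 + 25/91 = 102.27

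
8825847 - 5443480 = 3382367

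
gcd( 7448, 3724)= 3724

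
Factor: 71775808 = 2^6*13^1*86269^1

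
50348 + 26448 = 76796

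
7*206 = 1442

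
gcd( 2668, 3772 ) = 92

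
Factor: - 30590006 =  - 2^1*15295003^1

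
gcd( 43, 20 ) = 1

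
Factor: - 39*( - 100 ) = 2^2*3^1*5^2*13^1 = 3900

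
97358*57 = 5549406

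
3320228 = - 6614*( - 502)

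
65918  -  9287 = 56631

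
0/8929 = 0 = 0.00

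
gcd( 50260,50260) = 50260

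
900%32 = 4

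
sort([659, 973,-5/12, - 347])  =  [ - 347, - 5/12, 659,  973 ]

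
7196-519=6677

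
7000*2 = 14000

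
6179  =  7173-994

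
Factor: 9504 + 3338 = 12842 = 2^1*6421^1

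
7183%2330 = 193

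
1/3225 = 1/3225= 0.00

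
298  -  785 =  - 487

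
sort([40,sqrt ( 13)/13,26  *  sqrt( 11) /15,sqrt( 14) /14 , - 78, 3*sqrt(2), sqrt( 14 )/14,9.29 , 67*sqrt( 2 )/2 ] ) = [ - 78,sqrt( 14)/14,sqrt( 14) /14,sqrt(13 )/13,3 * sqrt( 2), 26*sqrt (11 ) /15,9.29, 40,67*sqrt(2) /2] 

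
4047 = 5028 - 981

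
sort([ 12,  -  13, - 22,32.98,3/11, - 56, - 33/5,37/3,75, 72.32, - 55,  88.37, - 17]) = [ - 56,-55 ,-22, - 17, - 13, - 33/5,3/11, 12,37/3,32.98, 72.32, 75,88.37]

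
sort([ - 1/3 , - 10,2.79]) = [ - 10 , - 1/3, 2.79]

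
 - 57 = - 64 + 7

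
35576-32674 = 2902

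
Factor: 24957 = 3^2 * 47^1 * 59^1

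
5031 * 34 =171054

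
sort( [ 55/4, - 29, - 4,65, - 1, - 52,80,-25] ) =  [ - 52, - 29  , - 25, - 4, - 1, 55/4, 65, 80 ]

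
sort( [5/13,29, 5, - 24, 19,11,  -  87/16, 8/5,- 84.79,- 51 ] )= [-84.79, - 51, - 24, - 87/16, 5/13, 8/5, 5,11, 19, 29 ]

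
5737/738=7  +  571/738=7.77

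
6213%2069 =6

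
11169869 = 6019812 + 5150057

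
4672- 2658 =2014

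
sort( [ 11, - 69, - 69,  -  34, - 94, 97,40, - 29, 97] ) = [ - 94, - 69 ,- 69, - 34 ,-29, 11, 40,97, 97]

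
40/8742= 20/4371  =  0.00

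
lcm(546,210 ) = 2730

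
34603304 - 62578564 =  - 27975260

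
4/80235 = 4/80235 = 0.00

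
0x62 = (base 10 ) 98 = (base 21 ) 4E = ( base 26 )3K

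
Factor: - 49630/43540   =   - 2^ ( - 1 ) * 311^( - 1) * 709^1 = -709/622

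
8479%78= 55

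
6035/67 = 90+5/67 = 90.07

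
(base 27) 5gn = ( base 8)10004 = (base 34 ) 3IK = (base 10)4100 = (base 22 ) 8a8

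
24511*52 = 1274572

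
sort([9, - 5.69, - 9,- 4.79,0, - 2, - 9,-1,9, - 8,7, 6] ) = [ - 9, - 9,-8, - 5.69, - 4.79, - 2,-1,0, 6,7,9 , 9] 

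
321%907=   321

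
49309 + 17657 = 66966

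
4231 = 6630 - 2399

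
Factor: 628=2^2*157^1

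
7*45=315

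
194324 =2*97162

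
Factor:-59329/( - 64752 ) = 2^(- 4)*3^ ( - 1) * 19^( - 1 )*71^( - 1 )*79^1  *751^1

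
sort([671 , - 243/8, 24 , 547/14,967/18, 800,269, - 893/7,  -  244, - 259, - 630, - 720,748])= [ - 720 , - 630, - 259, - 244, - 893/7,  -  243/8, 24,547/14, 967/18, 269,671, 748, 800] 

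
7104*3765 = 26746560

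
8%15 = 8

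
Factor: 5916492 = 2^2*3^2*149^1 * 1103^1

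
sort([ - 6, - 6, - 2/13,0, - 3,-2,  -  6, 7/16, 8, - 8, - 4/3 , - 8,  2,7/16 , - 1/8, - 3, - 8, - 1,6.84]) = [ - 8,-8,- 8, - 6, - 6, - 6,  -  3,-3, - 2, - 4/3, - 1,-2/13, - 1/8 , 0,7/16,7/16,2,6.84, 8]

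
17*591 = 10047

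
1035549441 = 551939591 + 483609850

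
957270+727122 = 1684392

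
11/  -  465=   -  1 + 454/465 = -0.02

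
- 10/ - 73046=5/36523 = 0.00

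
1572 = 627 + 945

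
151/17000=151/17000 = 0.01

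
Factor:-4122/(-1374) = 3^1 = 3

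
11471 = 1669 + 9802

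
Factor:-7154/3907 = - 2^1*7^2*73^1*3907^( - 1)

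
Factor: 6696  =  2^3*3^3*31^1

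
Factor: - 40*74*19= - 2^4*5^1*19^1*37^1 = - 56240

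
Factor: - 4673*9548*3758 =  - 2^3*7^1*11^1*31^1*1879^1*4673^1 = - 167673707432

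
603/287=603/287 = 2.10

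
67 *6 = 402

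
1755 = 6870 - 5115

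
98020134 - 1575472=96444662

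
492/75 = 6 + 14/25 = 6.56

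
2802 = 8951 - 6149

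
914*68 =62152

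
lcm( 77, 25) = 1925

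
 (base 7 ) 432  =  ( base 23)9c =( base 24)93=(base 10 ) 219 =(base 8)333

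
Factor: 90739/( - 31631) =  - 11^1*47^(-1)*73^1*113^1 * 673^( - 1)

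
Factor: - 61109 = -53^1*1153^1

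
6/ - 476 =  - 1 + 235/238 = - 0.01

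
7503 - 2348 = 5155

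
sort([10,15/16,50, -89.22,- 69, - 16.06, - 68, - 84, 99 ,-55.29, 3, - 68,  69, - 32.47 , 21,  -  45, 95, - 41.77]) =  [-89.22, -84, - 69, - 68, - 68, - 55.29, - 45, - 41.77, - 32.47, -16.06,15/16,3, 10, 21, 50 , 69,95, 99]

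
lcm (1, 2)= 2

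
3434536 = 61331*56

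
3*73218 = 219654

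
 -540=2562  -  3102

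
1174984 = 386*3044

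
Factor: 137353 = 137353^1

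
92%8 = 4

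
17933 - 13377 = 4556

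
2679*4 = 10716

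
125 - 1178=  - 1053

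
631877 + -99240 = 532637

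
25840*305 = 7881200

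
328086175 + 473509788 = 801595963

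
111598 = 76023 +35575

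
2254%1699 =555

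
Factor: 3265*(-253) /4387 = -826045/4387 = - 5^1*11^1*23^1*41^ (-1)*107^(  -  1)*653^1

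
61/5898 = 61/5898 = 0.01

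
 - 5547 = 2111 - 7658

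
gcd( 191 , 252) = 1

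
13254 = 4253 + 9001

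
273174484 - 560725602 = - 287551118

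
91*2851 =259441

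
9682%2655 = 1717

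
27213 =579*47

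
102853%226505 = 102853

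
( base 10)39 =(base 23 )1g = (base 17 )25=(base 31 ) 18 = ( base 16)27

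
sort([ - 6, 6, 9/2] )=[ - 6, 9/2,6 ] 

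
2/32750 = 1/16375 = 0.00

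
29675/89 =29675/89= 333.43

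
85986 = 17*5058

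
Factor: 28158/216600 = 13/100 = 2^( - 2)*5^( -2 )  *13^1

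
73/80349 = 73/80349 =0.00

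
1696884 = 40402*42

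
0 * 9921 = 0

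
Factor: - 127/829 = - 127^1*829^(  -  1 ) 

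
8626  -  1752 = 6874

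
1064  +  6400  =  7464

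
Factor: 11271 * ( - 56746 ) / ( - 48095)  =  639584166/48095 = 2^1 * 3^1 * 5^ (-1)*13^1*17^3* 1669^1 * 9619^( - 1 ) 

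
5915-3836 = 2079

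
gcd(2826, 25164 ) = 18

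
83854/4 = 41927/2 = 20963.50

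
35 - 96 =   -  61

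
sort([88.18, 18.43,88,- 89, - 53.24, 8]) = [-89, - 53.24, 8,18.43,88,88.18]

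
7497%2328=513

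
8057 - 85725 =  - 77668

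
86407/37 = 2335 +12/37 = 2335.32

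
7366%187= 73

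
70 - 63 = 7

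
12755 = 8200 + 4555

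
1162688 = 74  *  15712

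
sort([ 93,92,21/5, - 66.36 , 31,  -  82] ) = [ - 82, -66.36 , 21/5,31, 92,  93] 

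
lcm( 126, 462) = 1386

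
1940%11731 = 1940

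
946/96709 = 946/96709=0.01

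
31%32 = 31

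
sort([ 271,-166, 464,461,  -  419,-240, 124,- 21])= [-419,-240, - 166,  -  21, 124,271,461, 464]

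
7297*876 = 6392172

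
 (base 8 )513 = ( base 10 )331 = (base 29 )bc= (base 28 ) bn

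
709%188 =145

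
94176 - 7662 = 86514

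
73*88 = 6424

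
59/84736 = 59/84736 =0.00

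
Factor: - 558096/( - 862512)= 11/17  =  11^1* 17^( - 1) 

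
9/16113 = 3/5371 = 0.00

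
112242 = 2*56121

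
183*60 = 10980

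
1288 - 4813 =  -3525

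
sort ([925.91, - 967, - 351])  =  [ - 967,  -  351, 925.91] 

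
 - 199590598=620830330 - 820420928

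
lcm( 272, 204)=816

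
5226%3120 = 2106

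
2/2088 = 1/1044 = 0.00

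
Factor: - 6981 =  - 3^1*13^1 * 179^1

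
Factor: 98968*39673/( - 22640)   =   - 2^(-1) * 5^( - 1 )*89^1*97^1*139^1*283^(-1)*409^1  =  - 490794683/2830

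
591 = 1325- 734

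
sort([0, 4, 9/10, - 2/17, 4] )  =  [ - 2/17, 0,9/10, 4, 4 ] 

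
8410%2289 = 1543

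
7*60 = 420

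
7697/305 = 7697/305 = 25.24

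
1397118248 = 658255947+738862301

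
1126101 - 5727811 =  - 4601710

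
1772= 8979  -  7207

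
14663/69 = 14663/69=212.51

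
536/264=2 + 1/33 = 2.03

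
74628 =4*18657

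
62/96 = 31/48 = 0.65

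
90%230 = 90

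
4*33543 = 134172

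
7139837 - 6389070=750767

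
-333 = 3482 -3815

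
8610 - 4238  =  4372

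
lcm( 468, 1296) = 16848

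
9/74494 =9/74494 = 0.00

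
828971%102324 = 10379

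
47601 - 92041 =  - 44440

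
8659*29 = 251111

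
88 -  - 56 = 144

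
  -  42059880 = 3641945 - 45701825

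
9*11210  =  100890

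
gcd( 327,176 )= 1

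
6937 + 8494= 15431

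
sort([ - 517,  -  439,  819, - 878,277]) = [ - 878, - 517, - 439,277,819 ]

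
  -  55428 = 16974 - 72402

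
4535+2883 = 7418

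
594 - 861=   -  267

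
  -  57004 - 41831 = -98835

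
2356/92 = 589/23 = 25.61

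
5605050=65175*86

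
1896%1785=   111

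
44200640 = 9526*4640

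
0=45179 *0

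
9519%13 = 3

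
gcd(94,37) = 1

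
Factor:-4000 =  - 2^5*5^3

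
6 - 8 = - 2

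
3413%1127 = 32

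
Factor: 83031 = 3^1*13^1 * 2129^1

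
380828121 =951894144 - 571066023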